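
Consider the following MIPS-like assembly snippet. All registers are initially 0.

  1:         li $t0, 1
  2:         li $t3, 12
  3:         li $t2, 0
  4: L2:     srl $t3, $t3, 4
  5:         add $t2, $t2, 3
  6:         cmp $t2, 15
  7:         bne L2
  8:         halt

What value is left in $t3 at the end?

0

$t0=1
$t3=12
$t2=0
$t3=12>>4=0
$t2=0+3=3
cmp $t2, 15  (cmp 3,15)
bne L2: taken
$t3=0>>4=0
$t2=3+3=6
cmp $t2, 15  (cmp 6,15)
bne L2: taken
$t3=0>>4=0
$t2=6+3=9
cmp $t2, 15  (cmp 9,15)
bne L2: taken
$t3=0>>4=0
$t2=9+3=12
cmp $t2, 15  (cmp 12,15)
bne L2: taken
$t3=0>>4=0
$t2=12+3=15
cmp $t2, 15  (cmp 15,15)
bne L2: not taken
halt.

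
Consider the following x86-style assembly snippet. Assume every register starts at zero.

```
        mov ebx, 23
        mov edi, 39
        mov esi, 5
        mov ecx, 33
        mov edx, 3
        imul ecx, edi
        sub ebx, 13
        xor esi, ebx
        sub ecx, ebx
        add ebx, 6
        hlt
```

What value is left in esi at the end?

ebx=23
edi=39
esi=5
ecx=33
edx=3
ecx=33*39=1287
ebx=23-13=10
esi=5^10=15
ecx=1287-10=1277
ebx=10+6=16
halt.

15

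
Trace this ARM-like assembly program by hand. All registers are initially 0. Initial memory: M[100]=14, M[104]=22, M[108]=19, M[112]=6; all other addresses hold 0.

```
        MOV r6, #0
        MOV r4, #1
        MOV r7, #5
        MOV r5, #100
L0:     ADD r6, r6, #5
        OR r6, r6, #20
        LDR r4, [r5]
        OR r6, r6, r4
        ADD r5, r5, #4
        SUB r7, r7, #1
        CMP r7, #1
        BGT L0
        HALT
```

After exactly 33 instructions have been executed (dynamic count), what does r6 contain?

86

r6=0
r4=1
r7=5
r5=100
r6=0+5=5
r6=5|20=21
r4=M[100]=14
r6=21|14=31
r5=100+4=104
r7=5-1=4
CMP r7, #1  (cmp 4,1)
BGT L0: taken
r6=31+5=36
r6=36|20=52
r4=M[104]=22
r6=52|22=54
r5=104+4=108
r7=4-1=3
CMP r7, #1  (cmp 3,1)
BGT L0: taken
r6=54+5=59
r6=59|20=63
r4=M[108]=19
r6=63|19=63
r5=108+4=112
r7=3-1=2
CMP r7, #1  (cmp 2,1)
BGT L0: taken
r6=63+5=68
r6=68|20=84
r4=M[112]=6
r6=84|6=86
r5=112+4=116
After step 33: r6 = 86.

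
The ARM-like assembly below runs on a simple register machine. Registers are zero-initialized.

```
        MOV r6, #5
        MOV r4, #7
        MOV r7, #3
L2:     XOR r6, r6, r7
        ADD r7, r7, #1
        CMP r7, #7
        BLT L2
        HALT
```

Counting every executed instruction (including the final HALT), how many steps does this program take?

r6=5
r4=7
r7=3
r6=5^3=6
r7=3+1=4
CMP r7, #7  (cmp 4,7)
BLT L2: taken
r6=6^4=2
r7=4+1=5
CMP r7, #7  (cmp 5,7)
BLT L2: taken
r6=2^5=7
r7=5+1=6
CMP r7, #7  (cmp 6,7)
BLT L2: taken
r6=7^6=1
r7=6+1=7
CMP r7, #7  (cmp 7,7)
BLT L2: not taken
halt.
Total executed instructions: 20.

20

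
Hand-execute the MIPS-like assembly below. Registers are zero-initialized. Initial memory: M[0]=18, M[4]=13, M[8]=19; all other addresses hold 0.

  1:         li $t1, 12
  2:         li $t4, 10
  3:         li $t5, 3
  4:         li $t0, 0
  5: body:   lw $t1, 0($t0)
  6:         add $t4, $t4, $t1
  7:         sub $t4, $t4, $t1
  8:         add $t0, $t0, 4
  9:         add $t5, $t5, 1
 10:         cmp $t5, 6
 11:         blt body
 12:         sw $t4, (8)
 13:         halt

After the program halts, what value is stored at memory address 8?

10

after li $t1, 12: $t1=12
after li $t4, 10: $t4=10
after li $t5, 3: $t5=3
after li $t0, 0: $t0=0
after lw $t1, 0($t0): $t1=M[0]=18
after add $t4, $t4, $t1: $t4=10+18=28
after sub $t4, $t4, $t1: $t4=28-18=10
after add $t0, $t0, 4: $t0=0+4=4
after add $t5, $t5, 1: $t5=3+1=4
cmp $t5, 6  (cmp 4,6)
blt body: taken
after lw $t1, 0($t0): $t1=M[4]=13
after add $t4, $t4, $t1: $t4=10+13=23
after sub $t4, $t4, $t1: $t4=23-13=10
after add $t0, $t0, 4: $t0=4+4=8
after add $t5, $t5, 1: $t5=4+1=5
cmp $t5, 6  (cmp 5,6)
blt body: taken
after lw $t1, 0($t0): $t1=M[8]=19
after add $t4, $t4, $t1: $t4=10+19=29
after sub $t4, $t4, $t1: $t4=29-19=10
after add $t0, $t0, 4: $t0=8+4=12
after add $t5, $t5, 1: $t5=5+1=6
cmp $t5, 6  (cmp 6,6)
blt body: not taken
sw $t4, (8) → M[8]=10
halt.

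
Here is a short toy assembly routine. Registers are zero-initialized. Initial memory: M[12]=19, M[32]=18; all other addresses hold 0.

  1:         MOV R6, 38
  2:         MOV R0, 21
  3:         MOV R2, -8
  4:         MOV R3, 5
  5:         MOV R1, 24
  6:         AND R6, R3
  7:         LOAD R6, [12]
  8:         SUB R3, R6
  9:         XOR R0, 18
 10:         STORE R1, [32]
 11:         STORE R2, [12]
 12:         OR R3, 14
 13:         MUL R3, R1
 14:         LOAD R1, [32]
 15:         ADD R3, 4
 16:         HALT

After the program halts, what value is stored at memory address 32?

24

after MOV R6, 38: R6=38
after MOV R0, 21: R0=21
after MOV R2, -8: R2=-8
after MOV R3, 5: R3=5
after MOV R1, 24: R1=24
after AND R6, R3: R6=38&5=4
after LOAD R6, [12]: R6=M[12]=19
after SUB R3, R6: R3=5-19=-14
after XOR R0, 18: R0=21^18=7
STORE R1, [32] → M[32]=24
STORE R2, [12] → M[12]=-8
after OR R3, 14: R3=(-14)|14=-2
after MUL R3, R1: R3=(-2)*24=-48
after LOAD R1, [32]: R1=M[32]=24
after ADD R3, 4: R3=(-48)+4=-44
halt.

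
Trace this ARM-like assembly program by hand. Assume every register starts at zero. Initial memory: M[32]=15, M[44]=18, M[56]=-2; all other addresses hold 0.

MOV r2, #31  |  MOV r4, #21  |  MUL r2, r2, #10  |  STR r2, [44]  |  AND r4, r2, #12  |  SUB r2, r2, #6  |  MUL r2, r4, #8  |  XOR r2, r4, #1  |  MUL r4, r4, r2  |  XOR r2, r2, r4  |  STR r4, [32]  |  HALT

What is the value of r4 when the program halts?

20

MOV r2, #31 → r2=31
MOV r4, #21 → r4=21
MUL r2, r2, #10 → r2=31*10=310
STR r2, [44] → M[44]=310
AND r4, r2, #12 → r4=310&12=4
SUB r2, r2, #6 → r2=310-6=304
MUL r2, r4, #8 → r2=4*8=32
XOR r2, r4, #1 → r2=4^1=5
MUL r4, r4, r2 → r4=4*5=20
XOR r2, r2, r4 → r2=5^20=17
STR r4, [32] → M[32]=20
halt.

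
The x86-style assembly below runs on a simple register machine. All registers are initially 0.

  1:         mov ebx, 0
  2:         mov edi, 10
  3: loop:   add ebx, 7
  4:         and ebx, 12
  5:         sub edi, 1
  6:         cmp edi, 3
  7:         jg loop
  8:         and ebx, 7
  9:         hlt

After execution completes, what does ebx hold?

4

ebx=0
edi=10
ebx=0+7=7
ebx=7&12=4
edi=10-1=9
cmp edi, 3  (cmp 9,3)
jg loop: taken
ebx=4+7=11
ebx=11&12=8
edi=9-1=8
cmp edi, 3  (cmp 8,3)
jg loop: taken
ebx=8+7=15
ebx=15&12=12
edi=8-1=7
cmp edi, 3  (cmp 7,3)
jg loop: taken
ebx=12+7=19
ebx=19&12=0
edi=7-1=6
cmp edi, 3  (cmp 6,3)
jg loop: taken
ebx=0+7=7
ebx=7&12=4
edi=6-1=5
cmp edi, 3  (cmp 5,3)
jg loop: taken
ebx=4+7=11
ebx=11&12=8
edi=5-1=4
cmp edi, 3  (cmp 4,3)
jg loop: taken
ebx=8+7=15
ebx=15&12=12
edi=4-1=3
cmp edi, 3  (cmp 3,3)
jg loop: not taken
ebx=12&7=4
halt.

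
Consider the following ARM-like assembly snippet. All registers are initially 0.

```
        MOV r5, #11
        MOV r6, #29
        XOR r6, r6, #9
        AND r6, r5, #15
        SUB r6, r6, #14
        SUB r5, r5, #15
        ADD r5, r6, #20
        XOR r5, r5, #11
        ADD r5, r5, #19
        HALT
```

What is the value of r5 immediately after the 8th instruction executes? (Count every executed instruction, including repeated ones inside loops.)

MOV r5, #11 → r5=11
MOV r6, #29 → r6=29
XOR r6, r6, #9 → r6=29^9=20
AND r6, r5, #15 → r6=11&15=11
SUB r6, r6, #14 → r6=11-14=-3
SUB r5, r5, #15 → r5=11-15=-4
ADD r5, r6, #20 → r5=(-3)+20=17
XOR r5, r5, #11 → r5=17^11=26
After step 8: r5 = 26.

26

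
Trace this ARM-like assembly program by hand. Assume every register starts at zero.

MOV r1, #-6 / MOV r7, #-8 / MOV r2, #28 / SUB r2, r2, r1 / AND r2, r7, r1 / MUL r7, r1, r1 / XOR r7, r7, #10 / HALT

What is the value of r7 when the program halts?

46

after MOV r1, #-6: r1=-6
after MOV r7, #-8: r7=-8
after MOV r2, #28: r2=28
after SUB r2, r2, r1: r2=28-(-6)=34
after AND r2, r7, r1: r2=(-8)&(-6)=-8
after MUL r7, r1, r1: r7=(-6)*(-6)=36
after XOR r7, r7, #10: r7=36^10=46
halt.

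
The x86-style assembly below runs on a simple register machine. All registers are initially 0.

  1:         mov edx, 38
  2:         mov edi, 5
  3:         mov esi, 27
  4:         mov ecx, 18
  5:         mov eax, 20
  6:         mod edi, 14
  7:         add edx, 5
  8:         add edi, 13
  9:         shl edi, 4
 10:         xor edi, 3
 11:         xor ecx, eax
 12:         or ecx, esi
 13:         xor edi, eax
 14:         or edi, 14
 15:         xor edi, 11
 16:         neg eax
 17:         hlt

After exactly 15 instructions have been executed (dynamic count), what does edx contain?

43

mov edx, 38 → edx=38
mov edi, 5 → edi=5
mov esi, 27 → esi=27
mov ecx, 18 → ecx=18
mov eax, 20 → eax=20
mod edi, 14 → edi=5%14=5
add edx, 5 → edx=38+5=43
add edi, 13 → edi=5+13=18
shl edi, 4 → edi=18<<4=288
xor edi, 3 → edi=288^3=291
xor ecx, eax → ecx=18^20=6
or ecx, esi → ecx=6|27=31
xor edi, eax → edi=291^20=311
or edi, 14 → edi=311|14=319
xor edi, 11 → edi=319^11=308
After step 15: edx = 43.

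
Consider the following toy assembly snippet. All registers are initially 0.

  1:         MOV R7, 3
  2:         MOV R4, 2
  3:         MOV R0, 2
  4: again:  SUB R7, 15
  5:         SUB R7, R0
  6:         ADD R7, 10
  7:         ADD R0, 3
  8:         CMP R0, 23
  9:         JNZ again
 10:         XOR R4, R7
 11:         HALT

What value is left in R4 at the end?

-111

after MOV R7, 3: R7=3
after MOV R4, 2: R4=2
after MOV R0, 2: R0=2
after SUB R7, 15: R7=3-15=-12
after SUB R7, R0: R7=(-12)-2=-14
after ADD R7, 10: R7=(-14)+10=-4
after ADD R0, 3: R0=2+3=5
CMP R0, 23  (cmp 5,23)
JNZ again: taken
after SUB R7, 15: R7=(-4)-15=-19
after SUB R7, R0: R7=(-19)-5=-24
after ADD R7, 10: R7=(-24)+10=-14
after ADD R0, 3: R0=5+3=8
CMP R0, 23  (cmp 8,23)
JNZ again: taken
after SUB R7, 15: R7=(-14)-15=-29
after SUB R7, R0: R7=(-29)-8=-37
after ADD R7, 10: R7=(-37)+10=-27
after ADD R0, 3: R0=8+3=11
CMP R0, 23  (cmp 11,23)
JNZ again: taken
after SUB R7, 15: R7=(-27)-15=-42
after SUB R7, R0: R7=(-42)-11=-53
after ADD R7, 10: R7=(-53)+10=-43
after ADD R0, 3: R0=11+3=14
CMP R0, 23  (cmp 14,23)
JNZ again: taken
after SUB R7, 15: R7=(-43)-15=-58
after SUB R7, R0: R7=(-58)-14=-72
after ADD R7, 10: R7=(-72)+10=-62
after ADD R0, 3: R0=14+3=17
CMP R0, 23  (cmp 17,23)
JNZ again: taken
after SUB R7, 15: R7=(-62)-15=-77
after SUB R7, R0: R7=(-77)-17=-94
after ADD R7, 10: R7=(-94)+10=-84
after ADD R0, 3: R0=17+3=20
CMP R0, 23  (cmp 20,23)
JNZ again: taken
after SUB R7, 15: R7=(-84)-15=-99
after SUB R7, R0: R7=(-99)-20=-119
after ADD R7, 10: R7=(-119)+10=-109
after ADD R0, 3: R0=20+3=23
CMP R0, 23  (cmp 23,23)
JNZ again: not taken
after XOR R4, R7: R4=2^(-109)=-111
halt.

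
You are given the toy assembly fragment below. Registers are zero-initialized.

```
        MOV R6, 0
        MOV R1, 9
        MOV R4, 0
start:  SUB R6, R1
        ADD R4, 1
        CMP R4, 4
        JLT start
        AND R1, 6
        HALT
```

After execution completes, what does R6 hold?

-36

after MOV R6, 0: R6=0
after MOV R1, 9: R1=9
after MOV R4, 0: R4=0
after SUB R6, R1: R6=0-9=-9
after ADD R4, 1: R4=0+1=1
CMP R4, 4  (cmp 1,4)
JLT start: taken
after SUB R6, R1: R6=(-9)-9=-18
after ADD R4, 1: R4=1+1=2
CMP R4, 4  (cmp 2,4)
JLT start: taken
after SUB R6, R1: R6=(-18)-9=-27
after ADD R4, 1: R4=2+1=3
CMP R4, 4  (cmp 3,4)
JLT start: taken
after SUB R6, R1: R6=(-27)-9=-36
after ADD R4, 1: R4=3+1=4
CMP R4, 4  (cmp 4,4)
JLT start: not taken
after AND R1, 6: R1=9&6=0
halt.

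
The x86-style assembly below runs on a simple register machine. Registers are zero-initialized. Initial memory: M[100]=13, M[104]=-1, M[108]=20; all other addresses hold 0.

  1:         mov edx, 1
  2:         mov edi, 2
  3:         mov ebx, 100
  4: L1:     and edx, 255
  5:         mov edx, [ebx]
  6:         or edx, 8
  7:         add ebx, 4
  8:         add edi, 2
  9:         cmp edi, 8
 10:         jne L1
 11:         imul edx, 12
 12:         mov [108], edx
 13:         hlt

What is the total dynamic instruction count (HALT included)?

27

after mov edx, 1: edx=1
after mov edi, 2: edi=2
after mov ebx, 100: ebx=100
after and edx, 255: edx=1&255=1
after mov edx, [ebx]: edx=M[100]=13
after or edx, 8: edx=13|8=13
after add ebx, 4: ebx=100+4=104
after add edi, 2: edi=2+2=4
cmp edi, 8  (cmp 4,8)
jne L1: taken
after and edx, 255: edx=13&255=13
after mov edx, [ebx]: edx=M[104]=-1
after or edx, 8: edx=(-1)|8=-1
after add ebx, 4: ebx=104+4=108
after add edi, 2: edi=4+2=6
cmp edi, 8  (cmp 6,8)
jne L1: taken
after and edx, 255: edx=(-1)&255=255
after mov edx, [ebx]: edx=M[108]=20
after or edx, 8: edx=20|8=28
after add ebx, 4: ebx=108+4=112
after add edi, 2: edi=6+2=8
cmp edi, 8  (cmp 8,8)
jne L1: not taken
after imul edx, 12: edx=28*12=336
mov [108], edx → M[108]=336
halt.
Total executed instructions: 27.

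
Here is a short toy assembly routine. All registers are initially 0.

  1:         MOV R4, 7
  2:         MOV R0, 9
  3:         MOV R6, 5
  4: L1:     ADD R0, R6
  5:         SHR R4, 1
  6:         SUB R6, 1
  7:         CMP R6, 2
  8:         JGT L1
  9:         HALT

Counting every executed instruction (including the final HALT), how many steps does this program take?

19

after MOV R4, 7: R4=7
after MOV R0, 9: R0=9
after MOV R6, 5: R6=5
after ADD R0, R6: R0=9+5=14
after SHR R4, 1: R4=7>>1=3
after SUB R6, 1: R6=5-1=4
CMP R6, 2  (cmp 4,2)
JGT L1: taken
after ADD R0, R6: R0=14+4=18
after SHR R4, 1: R4=3>>1=1
after SUB R6, 1: R6=4-1=3
CMP R6, 2  (cmp 3,2)
JGT L1: taken
after ADD R0, R6: R0=18+3=21
after SHR R4, 1: R4=1>>1=0
after SUB R6, 1: R6=3-1=2
CMP R6, 2  (cmp 2,2)
JGT L1: not taken
halt.
Total executed instructions: 19.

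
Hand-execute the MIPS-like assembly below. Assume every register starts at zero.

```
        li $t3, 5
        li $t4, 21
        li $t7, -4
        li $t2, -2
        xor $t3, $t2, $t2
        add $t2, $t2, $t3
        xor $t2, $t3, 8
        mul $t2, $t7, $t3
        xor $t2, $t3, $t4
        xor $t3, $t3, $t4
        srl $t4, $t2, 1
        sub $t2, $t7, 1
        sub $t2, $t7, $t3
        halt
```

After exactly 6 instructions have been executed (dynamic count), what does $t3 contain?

after li $t3, 5: $t3=5
after li $t4, 21: $t4=21
after li $t7, -4: $t7=-4
after li $t2, -2: $t2=-2
after xor $t3, $t2, $t2: $t3=(-2)^(-2)=0
after add $t2, $t2, $t3: $t2=(-2)+0=-2
After step 6: $t3 = 0.

0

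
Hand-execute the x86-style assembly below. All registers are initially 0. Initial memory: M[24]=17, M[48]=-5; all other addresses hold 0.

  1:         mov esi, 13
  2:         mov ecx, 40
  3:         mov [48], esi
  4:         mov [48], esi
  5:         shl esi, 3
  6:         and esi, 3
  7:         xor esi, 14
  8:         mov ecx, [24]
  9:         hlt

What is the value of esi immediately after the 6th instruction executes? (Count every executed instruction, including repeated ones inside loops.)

0

esi=13
ecx=40
mov [48], esi → M[48]=13
mov [48], esi → M[48]=13
esi=13<<3=104
esi=104&3=0
After step 6: esi = 0.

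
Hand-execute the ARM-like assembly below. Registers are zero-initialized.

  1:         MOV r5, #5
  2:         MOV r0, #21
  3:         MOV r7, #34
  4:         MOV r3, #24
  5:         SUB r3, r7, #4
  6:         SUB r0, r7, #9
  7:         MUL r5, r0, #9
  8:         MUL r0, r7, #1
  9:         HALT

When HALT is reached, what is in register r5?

225

after MOV r5, #5: r5=5
after MOV r0, #21: r0=21
after MOV r7, #34: r7=34
after MOV r3, #24: r3=24
after SUB r3, r7, #4: r3=34-4=30
after SUB r0, r7, #9: r0=34-9=25
after MUL r5, r0, #9: r5=25*9=225
after MUL r0, r7, #1: r0=34*1=34
halt.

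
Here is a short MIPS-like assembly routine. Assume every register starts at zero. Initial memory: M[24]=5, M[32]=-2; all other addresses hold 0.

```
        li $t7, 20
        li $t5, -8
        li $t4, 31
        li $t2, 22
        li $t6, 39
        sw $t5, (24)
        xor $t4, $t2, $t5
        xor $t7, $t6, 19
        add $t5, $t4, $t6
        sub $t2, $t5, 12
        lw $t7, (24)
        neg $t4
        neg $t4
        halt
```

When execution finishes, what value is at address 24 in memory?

li $t7, 20 → $t7=20
li $t5, -8 → $t5=-8
li $t4, 31 → $t4=31
li $t2, 22 → $t2=22
li $t6, 39 → $t6=39
sw $t5, (24) → M[24]=-8
xor $t4, $t2, $t5 → $t4=22^(-8)=-18
xor $t7, $t6, 19 → $t7=39^19=52
add $t5, $t4, $t6 → $t5=(-18)+39=21
sub $t2, $t5, 12 → $t2=21-12=9
lw $t7, (24) → $t7=M[24]=-8
neg $t4 → $t4=-(-18)=18
neg $t4 → $t4=-(18)=-18
halt.

-8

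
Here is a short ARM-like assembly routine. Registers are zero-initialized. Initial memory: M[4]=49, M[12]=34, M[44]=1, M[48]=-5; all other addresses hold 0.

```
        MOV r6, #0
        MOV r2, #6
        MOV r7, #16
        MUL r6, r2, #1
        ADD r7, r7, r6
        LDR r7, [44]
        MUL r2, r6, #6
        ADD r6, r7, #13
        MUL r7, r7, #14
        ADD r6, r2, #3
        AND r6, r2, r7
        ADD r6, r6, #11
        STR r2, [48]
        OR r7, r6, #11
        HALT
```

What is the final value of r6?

r6=0
r2=6
r7=16
r6=6*1=6
r7=16+6=22
r7=M[44]=1
r2=6*6=36
r6=1+13=14
r7=1*14=14
r6=36+3=39
r6=36&14=4
r6=4+11=15
STR r2, [48] → M[48]=36
r7=15|11=15
halt.

15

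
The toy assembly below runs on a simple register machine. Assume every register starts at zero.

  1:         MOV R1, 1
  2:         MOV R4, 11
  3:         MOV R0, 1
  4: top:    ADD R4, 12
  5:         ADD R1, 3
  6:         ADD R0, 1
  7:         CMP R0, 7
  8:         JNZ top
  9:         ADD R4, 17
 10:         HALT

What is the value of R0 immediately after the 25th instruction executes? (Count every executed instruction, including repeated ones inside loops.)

MOV R1, 1 → R1=1
MOV R4, 11 → R4=11
MOV R0, 1 → R0=1
ADD R4, 12 → R4=11+12=23
ADD R1, 3 → R1=1+3=4
ADD R0, 1 → R0=1+1=2
CMP R0, 7  (cmp 2,7)
JNZ top: taken
ADD R4, 12 → R4=23+12=35
ADD R1, 3 → R1=4+3=7
ADD R0, 1 → R0=2+1=3
CMP R0, 7  (cmp 3,7)
JNZ top: taken
ADD R4, 12 → R4=35+12=47
ADD R1, 3 → R1=7+3=10
ADD R0, 1 → R0=3+1=4
CMP R0, 7  (cmp 4,7)
JNZ top: taken
ADD R4, 12 → R4=47+12=59
ADD R1, 3 → R1=10+3=13
ADD R0, 1 → R0=4+1=5
CMP R0, 7  (cmp 5,7)
JNZ top: taken
ADD R4, 12 → R4=59+12=71
ADD R1, 3 → R1=13+3=16
After step 25: R0 = 5.

5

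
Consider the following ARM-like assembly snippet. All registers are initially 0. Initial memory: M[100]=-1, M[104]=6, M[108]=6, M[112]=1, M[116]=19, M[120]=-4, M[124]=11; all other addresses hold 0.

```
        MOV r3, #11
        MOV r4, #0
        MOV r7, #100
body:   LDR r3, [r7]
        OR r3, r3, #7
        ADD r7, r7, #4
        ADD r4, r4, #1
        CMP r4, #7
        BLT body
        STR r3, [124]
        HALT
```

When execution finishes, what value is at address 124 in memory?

r3=11
r4=0
r7=100
r3=M[100]=-1
r3=(-1)|7=-1
r7=100+4=104
r4=0+1=1
CMP r4, #7  (cmp 1,7)
BLT body: taken
r3=M[104]=6
r3=6|7=7
r7=104+4=108
r4=1+1=2
CMP r4, #7  (cmp 2,7)
BLT body: taken
r3=M[108]=6
r3=6|7=7
r7=108+4=112
r4=2+1=3
CMP r4, #7  (cmp 3,7)
BLT body: taken
r3=M[112]=1
r3=1|7=7
r7=112+4=116
r4=3+1=4
CMP r4, #7  (cmp 4,7)
BLT body: taken
r3=M[116]=19
r3=19|7=23
r7=116+4=120
r4=4+1=5
CMP r4, #7  (cmp 5,7)
BLT body: taken
r3=M[120]=-4
r3=(-4)|7=-1
r7=120+4=124
r4=5+1=6
CMP r4, #7  (cmp 6,7)
BLT body: taken
r3=M[124]=11
r3=11|7=15
r7=124+4=128
r4=6+1=7
CMP r4, #7  (cmp 7,7)
BLT body: not taken
STR r3, [124] → M[124]=15
halt.

15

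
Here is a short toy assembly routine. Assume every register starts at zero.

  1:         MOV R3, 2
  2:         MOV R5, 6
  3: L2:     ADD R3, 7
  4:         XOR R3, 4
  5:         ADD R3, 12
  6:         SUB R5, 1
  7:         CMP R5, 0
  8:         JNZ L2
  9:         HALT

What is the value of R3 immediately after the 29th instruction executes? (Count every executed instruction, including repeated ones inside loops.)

after MOV R3, 2: R3=2
after MOV R5, 6: R5=6
after ADD R3, 7: R3=2+7=9
after XOR R3, 4: R3=9^4=13
after ADD R3, 12: R3=13+12=25
after SUB R5, 1: R5=6-1=5
CMP R5, 0  (cmp 5,0)
JNZ L2: taken
after ADD R3, 7: R3=25+7=32
after XOR R3, 4: R3=32^4=36
after ADD R3, 12: R3=36+12=48
after SUB R5, 1: R5=5-1=4
CMP R5, 0  (cmp 4,0)
JNZ L2: taken
after ADD R3, 7: R3=48+7=55
after XOR R3, 4: R3=55^4=51
after ADD R3, 12: R3=51+12=63
after SUB R5, 1: R5=4-1=3
CMP R5, 0  (cmp 3,0)
JNZ L2: taken
after ADD R3, 7: R3=63+7=70
after XOR R3, 4: R3=70^4=66
after ADD R3, 12: R3=66+12=78
after SUB R5, 1: R5=3-1=2
CMP R5, 0  (cmp 2,0)
JNZ L2: taken
after ADD R3, 7: R3=78+7=85
after XOR R3, 4: R3=85^4=81
after ADD R3, 12: R3=81+12=93
After step 29: R3 = 93.

93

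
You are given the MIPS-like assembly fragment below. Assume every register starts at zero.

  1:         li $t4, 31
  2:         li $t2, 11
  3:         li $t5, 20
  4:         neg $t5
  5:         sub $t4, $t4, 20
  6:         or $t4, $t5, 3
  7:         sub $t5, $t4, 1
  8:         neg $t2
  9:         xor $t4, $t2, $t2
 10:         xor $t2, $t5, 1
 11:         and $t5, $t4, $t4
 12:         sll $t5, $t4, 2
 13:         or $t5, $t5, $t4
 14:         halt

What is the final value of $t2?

-17

$t4=31
$t2=11
$t5=20
$t5=-(20)=-20
$t4=31-20=11
$t4=(-20)|3=-17
$t5=(-17)-1=-18
$t2=-(11)=-11
$t4=(-11)^(-11)=0
$t2=(-18)^1=-17
$t5=0&0=0
$t5=0<<2=0
$t5=0|0=0
halt.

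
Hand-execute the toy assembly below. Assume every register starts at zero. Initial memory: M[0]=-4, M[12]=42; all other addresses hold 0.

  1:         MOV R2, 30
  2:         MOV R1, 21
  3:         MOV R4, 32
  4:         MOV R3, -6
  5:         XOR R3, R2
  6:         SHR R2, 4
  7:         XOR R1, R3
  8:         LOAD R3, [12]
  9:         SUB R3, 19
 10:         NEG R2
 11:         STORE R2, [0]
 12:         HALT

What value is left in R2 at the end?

after MOV R2, 30: R2=30
after MOV R1, 21: R1=21
after MOV R4, 32: R4=32
after MOV R3, -6: R3=-6
after XOR R3, R2: R3=(-6)^30=-28
after SHR R2, 4: R2=30>>4=1
after XOR R1, R3: R1=21^(-28)=-15
after LOAD R3, [12]: R3=M[12]=42
after SUB R3, 19: R3=42-19=23
after NEG R2: R2=-(1)=-1
STORE R2, [0] → M[0]=-1
halt.

-1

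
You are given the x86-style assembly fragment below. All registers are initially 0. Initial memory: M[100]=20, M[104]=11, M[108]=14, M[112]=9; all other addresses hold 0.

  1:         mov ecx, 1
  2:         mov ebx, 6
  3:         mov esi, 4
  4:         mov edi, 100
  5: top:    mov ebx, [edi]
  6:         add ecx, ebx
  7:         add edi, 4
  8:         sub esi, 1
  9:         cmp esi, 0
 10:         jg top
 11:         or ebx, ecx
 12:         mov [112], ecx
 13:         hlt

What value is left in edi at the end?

116

ecx=1
ebx=6
esi=4
edi=100
ebx=M[100]=20
ecx=1+20=21
edi=100+4=104
esi=4-1=3
cmp esi, 0  (cmp 3,0)
jg top: taken
ebx=M[104]=11
ecx=21+11=32
edi=104+4=108
esi=3-1=2
cmp esi, 0  (cmp 2,0)
jg top: taken
ebx=M[108]=14
ecx=32+14=46
edi=108+4=112
esi=2-1=1
cmp esi, 0  (cmp 1,0)
jg top: taken
ebx=M[112]=9
ecx=46+9=55
edi=112+4=116
esi=1-1=0
cmp esi, 0  (cmp 0,0)
jg top: not taken
ebx=9|55=63
mov [112], ecx → M[112]=55
halt.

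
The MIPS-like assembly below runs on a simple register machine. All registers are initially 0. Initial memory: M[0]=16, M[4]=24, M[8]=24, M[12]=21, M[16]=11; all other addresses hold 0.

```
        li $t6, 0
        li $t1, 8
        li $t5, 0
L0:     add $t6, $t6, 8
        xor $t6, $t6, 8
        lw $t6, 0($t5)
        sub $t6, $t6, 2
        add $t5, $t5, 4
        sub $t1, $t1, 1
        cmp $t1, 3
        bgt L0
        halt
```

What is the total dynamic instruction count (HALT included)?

after li $t6, 0: $t6=0
after li $t1, 8: $t1=8
after li $t5, 0: $t5=0
after add $t6, $t6, 8: $t6=0+8=8
after xor $t6, $t6, 8: $t6=8^8=0
after lw $t6, 0($t5): $t6=M[0]=16
after sub $t6, $t6, 2: $t6=16-2=14
after add $t5, $t5, 4: $t5=0+4=4
after sub $t1, $t1, 1: $t1=8-1=7
cmp $t1, 3  (cmp 7,3)
bgt L0: taken
after add $t6, $t6, 8: $t6=14+8=22
after xor $t6, $t6, 8: $t6=22^8=30
after lw $t6, 0($t5): $t6=M[4]=24
after sub $t6, $t6, 2: $t6=24-2=22
after add $t5, $t5, 4: $t5=4+4=8
after sub $t1, $t1, 1: $t1=7-1=6
cmp $t1, 3  (cmp 6,3)
bgt L0: taken
after add $t6, $t6, 8: $t6=22+8=30
after xor $t6, $t6, 8: $t6=30^8=22
after lw $t6, 0($t5): $t6=M[8]=24
after sub $t6, $t6, 2: $t6=24-2=22
after add $t5, $t5, 4: $t5=8+4=12
after sub $t1, $t1, 1: $t1=6-1=5
cmp $t1, 3  (cmp 5,3)
bgt L0: taken
after add $t6, $t6, 8: $t6=22+8=30
after xor $t6, $t6, 8: $t6=30^8=22
after lw $t6, 0($t5): $t6=M[12]=21
after sub $t6, $t6, 2: $t6=21-2=19
after add $t5, $t5, 4: $t5=12+4=16
after sub $t1, $t1, 1: $t1=5-1=4
cmp $t1, 3  (cmp 4,3)
bgt L0: taken
after add $t6, $t6, 8: $t6=19+8=27
after xor $t6, $t6, 8: $t6=27^8=19
after lw $t6, 0($t5): $t6=M[16]=11
after sub $t6, $t6, 2: $t6=11-2=9
after add $t5, $t5, 4: $t5=16+4=20
after sub $t1, $t1, 1: $t1=4-1=3
cmp $t1, 3  (cmp 3,3)
bgt L0: not taken
halt.
Total executed instructions: 44.

44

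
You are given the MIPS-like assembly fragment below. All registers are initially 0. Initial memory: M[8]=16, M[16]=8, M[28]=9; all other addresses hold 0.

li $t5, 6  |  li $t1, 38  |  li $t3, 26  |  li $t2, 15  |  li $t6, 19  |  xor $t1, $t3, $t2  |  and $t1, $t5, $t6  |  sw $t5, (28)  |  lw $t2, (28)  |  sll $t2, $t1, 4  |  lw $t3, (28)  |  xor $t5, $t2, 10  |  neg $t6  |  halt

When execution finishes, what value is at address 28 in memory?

after li $t5, 6: $t5=6
after li $t1, 38: $t1=38
after li $t3, 26: $t3=26
after li $t2, 15: $t2=15
after li $t6, 19: $t6=19
after xor $t1, $t3, $t2: $t1=26^15=21
after and $t1, $t5, $t6: $t1=6&19=2
sw $t5, (28) → M[28]=6
after lw $t2, (28): $t2=M[28]=6
after sll $t2, $t1, 4: $t2=2<<4=32
after lw $t3, (28): $t3=M[28]=6
after xor $t5, $t2, 10: $t5=32^10=42
after neg $t6: $t6=-(19)=-19
halt.

6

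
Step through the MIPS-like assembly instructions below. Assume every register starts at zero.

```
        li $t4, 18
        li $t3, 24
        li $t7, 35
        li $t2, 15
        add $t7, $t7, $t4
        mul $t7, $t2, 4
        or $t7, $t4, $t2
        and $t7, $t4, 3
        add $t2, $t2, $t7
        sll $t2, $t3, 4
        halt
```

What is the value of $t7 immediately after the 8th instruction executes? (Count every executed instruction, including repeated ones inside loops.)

li $t4, 18 → $t4=18
li $t3, 24 → $t3=24
li $t7, 35 → $t7=35
li $t2, 15 → $t2=15
add $t7, $t7, $t4 → $t7=35+18=53
mul $t7, $t2, 4 → $t7=15*4=60
or $t7, $t4, $t2 → $t7=18|15=31
and $t7, $t4, 3 → $t7=18&3=2
After step 8: $t7 = 2.

2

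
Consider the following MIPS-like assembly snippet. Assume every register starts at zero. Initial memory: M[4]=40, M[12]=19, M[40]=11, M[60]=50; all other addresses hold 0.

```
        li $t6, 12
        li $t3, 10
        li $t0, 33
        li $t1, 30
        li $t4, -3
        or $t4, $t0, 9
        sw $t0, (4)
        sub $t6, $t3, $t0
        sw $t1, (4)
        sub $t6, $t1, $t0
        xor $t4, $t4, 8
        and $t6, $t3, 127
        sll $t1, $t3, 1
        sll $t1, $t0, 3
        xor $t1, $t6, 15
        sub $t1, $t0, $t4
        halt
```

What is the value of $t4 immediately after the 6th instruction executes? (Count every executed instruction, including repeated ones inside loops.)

$t6=12
$t3=10
$t0=33
$t1=30
$t4=-3
$t4=33|9=41
After step 6: $t4 = 41.

41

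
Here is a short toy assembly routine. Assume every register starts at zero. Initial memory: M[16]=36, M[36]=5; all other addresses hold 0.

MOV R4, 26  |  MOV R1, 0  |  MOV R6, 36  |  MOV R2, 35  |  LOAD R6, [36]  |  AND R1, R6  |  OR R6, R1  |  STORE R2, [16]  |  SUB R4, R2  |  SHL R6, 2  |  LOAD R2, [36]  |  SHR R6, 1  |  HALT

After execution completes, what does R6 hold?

after MOV R4, 26: R4=26
after MOV R1, 0: R1=0
after MOV R6, 36: R6=36
after MOV R2, 35: R2=35
after LOAD R6, [36]: R6=M[36]=5
after AND R1, R6: R1=0&5=0
after OR R6, R1: R6=5|0=5
STORE R2, [16] → M[16]=35
after SUB R4, R2: R4=26-35=-9
after SHL R6, 2: R6=5<<2=20
after LOAD R2, [36]: R2=M[36]=5
after SHR R6, 1: R6=20>>1=10
halt.

10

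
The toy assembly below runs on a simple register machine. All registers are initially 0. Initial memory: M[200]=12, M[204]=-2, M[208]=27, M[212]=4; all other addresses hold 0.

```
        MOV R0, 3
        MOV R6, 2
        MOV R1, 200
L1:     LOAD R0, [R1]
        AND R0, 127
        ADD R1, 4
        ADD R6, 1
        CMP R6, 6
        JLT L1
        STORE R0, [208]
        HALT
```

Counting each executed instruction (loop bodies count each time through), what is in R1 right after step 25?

after MOV R0, 3: R0=3
after MOV R6, 2: R6=2
after MOV R1, 200: R1=200
after LOAD R0, [R1]: R0=M[200]=12
after AND R0, 127: R0=12&127=12
after ADD R1, 4: R1=200+4=204
after ADD R6, 1: R6=2+1=3
CMP R6, 6  (cmp 3,6)
JLT L1: taken
after LOAD R0, [R1]: R0=M[204]=-2
after AND R0, 127: R0=(-2)&127=126
after ADD R1, 4: R1=204+4=208
after ADD R6, 1: R6=3+1=4
CMP R6, 6  (cmp 4,6)
JLT L1: taken
after LOAD R0, [R1]: R0=M[208]=27
after AND R0, 127: R0=27&127=27
after ADD R1, 4: R1=208+4=212
after ADD R6, 1: R6=4+1=5
CMP R6, 6  (cmp 5,6)
JLT L1: taken
after LOAD R0, [R1]: R0=M[212]=4
after AND R0, 127: R0=4&127=4
after ADD R1, 4: R1=212+4=216
after ADD R6, 1: R6=5+1=6
After step 25: R1 = 216.

216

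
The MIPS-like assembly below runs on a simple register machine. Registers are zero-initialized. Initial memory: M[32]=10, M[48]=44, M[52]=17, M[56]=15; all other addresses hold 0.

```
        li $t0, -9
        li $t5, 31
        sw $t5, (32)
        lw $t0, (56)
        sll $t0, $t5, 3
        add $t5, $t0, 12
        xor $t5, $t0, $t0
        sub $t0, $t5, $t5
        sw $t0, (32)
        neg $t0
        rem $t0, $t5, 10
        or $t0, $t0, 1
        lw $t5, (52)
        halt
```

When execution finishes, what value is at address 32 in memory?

0

$t0=-9
$t5=31
sw $t5, (32) → M[32]=31
$t0=M[56]=15
$t0=31<<3=248
$t5=248+12=260
$t5=248^248=0
$t0=0-0=0
sw $t0, (32) → M[32]=0
$t0=-(0)=0
$t0=0%10=0
$t0=0|1=1
$t5=M[52]=17
halt.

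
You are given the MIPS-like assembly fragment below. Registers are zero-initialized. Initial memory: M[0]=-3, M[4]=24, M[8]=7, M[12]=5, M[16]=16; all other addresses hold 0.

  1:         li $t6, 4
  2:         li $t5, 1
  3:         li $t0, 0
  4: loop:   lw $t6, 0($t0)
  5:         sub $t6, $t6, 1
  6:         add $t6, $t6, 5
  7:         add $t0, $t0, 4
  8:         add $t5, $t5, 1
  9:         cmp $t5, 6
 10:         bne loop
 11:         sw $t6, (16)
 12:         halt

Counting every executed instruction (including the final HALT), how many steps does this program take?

40

li $t6, 4 → $t6=4
li $t5, 1 → $t5=1
li $t0, 0 → $t0=0
lw $t6, 0($t0) → $t6=M[0]=-3
sub $t6, $t6, 1 → $t6=(-3)-1=-4
add $t6, $t6, 5 → $t6=(-4)+5=1
add $t0, $t0, 4 → $t0=0+4=4
add $t5, $t5, 1 → $t5=1+1=2
cmp $t5, 6  (cmp 2,6)
bne loop: taken
lw $t6, 0($t0) → $t6=M[4]=24
sub $t6, $t6, 1 → $t6=24-1=23
add $t6, $t6, 5 → $t6=23+5=28
add $t0, $t0, 4 → $t0=4+4=8
add $t5, $t5, 1 → $t5=2+1=3
cmp $t5, 6  (cmp 3,6)
bne loop: taken
lw $t6, 0($t0) → $t6=M[8]=7
sub $t6, $t6, 1 → $t6=7-1=6
add $t6, $t6, 5 → $t6=6+5=11
add $t0, $t0, 4 → $t0=8+4=12
add $t5, $t5, 1 → $t5=3+1=4
cmp $t5, 6  (cmp 4,6)
bne loop: taken
lw $t6, 0($t0) → $t6=M[12]=5
sub $t6, $t6, 1 → $t6=5-1=4
add $t6, $t6, 5 → $t6=4+5=9
add $t0, $t0, 4 → $t0=12+4=16
add $t5, $t5, 1 → $t5=4+1=5
cmp $t5, 6  (cmp 5,6)
bne loop: taken
lw $t6, 0($t0) → $t6=M[16]=16
sub $t6, $t6, 1 → $t6=16-1=15
add $t6, $t6, 5 → $t6=15+5=20
add $t0, $t0, 4 → $t0=16+4=20
add $t5, $t5, 1 → $t5=5+1=6
cmp $t5, 6  (cmp 6,6)
bne loop: not taken
sw $t6, (16) → M[16]=20
halt.
Total executed instructions: 40.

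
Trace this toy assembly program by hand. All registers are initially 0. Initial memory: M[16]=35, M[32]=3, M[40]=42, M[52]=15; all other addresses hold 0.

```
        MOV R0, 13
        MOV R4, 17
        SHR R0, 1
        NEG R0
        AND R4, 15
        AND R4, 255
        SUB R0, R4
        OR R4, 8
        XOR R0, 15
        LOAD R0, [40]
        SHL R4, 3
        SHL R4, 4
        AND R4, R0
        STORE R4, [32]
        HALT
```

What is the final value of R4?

0

R0=13
R4=17
R0=13>>1=6
R0=-(6)=-6
R4=17&15=1
R4=1&255=1
R0=(-6)-1=-7
R4=1|8=9
R0=(-7)^15=-10
R0=M[40]=42
R4=9<<3=72
R4=72<<4=1152
R4=1152&42=0
STORE R4, [32] → M[32]=0
halt.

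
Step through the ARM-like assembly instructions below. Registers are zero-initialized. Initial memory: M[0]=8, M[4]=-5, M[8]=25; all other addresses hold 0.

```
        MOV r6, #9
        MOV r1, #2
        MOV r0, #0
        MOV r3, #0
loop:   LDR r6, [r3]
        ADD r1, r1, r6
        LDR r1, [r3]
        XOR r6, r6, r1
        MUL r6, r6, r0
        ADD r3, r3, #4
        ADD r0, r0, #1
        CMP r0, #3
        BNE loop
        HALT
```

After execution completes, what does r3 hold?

12

MOV r6, #9 → r6=9
MOV r1, #2 → r1=2
MOV r0, #0 → r0=0
MOV r3, #0 → r3=0
LDR r6, [r3] → r6=M[0]=8
ADD r1, r1, r6 → r1=2+8=10
LDR r1, [r3] → r1=M[0]=8
XOR r6, r6, r1 → r6=8^8=0
MUL r6, r6, r0 → r6=0*0=0
ADD r3, r3, #4 → r3=0+4=4
ADD r0, r0, #1 → r0=0+1=1
CMP r0, #3  (cmp 1,3)
BNE loop: taken
LDR r6, [r3] → r6=M[4]=-5
ADD r1, r1, r6 → r1=8+(-5)=3
LDR r1, [r3] → r1=M[4]=-5
XOR r6, r6, r1 → r6=(-5)^(-5)=0
MUL r6, r6, r0 → r6=0*1=0
ADD r3, r3, #4 → r3=4+4=8
ADD r0, r0, #1 → r0=1+1=2
CMP r0, #3  (cmp 2,3)
BNE loop: taken
LDR r6, [r3] → r6=M[8]=25
ADD r1, r1, r6 → r1=(-5)+25=20
LDR r1, [r3] → r1=M[8]=25
XOR r6, r6, r1 → r6=25^25=0
MUL r6, r6, r0 → r6=0*2=0
ADD r3, r3, #4 → r3=8+4=12
ADD r0, r0, #1 → r0=2+1=3
CMP r0, #3  (cmp 3,3)
BNE loop: not taken
halt.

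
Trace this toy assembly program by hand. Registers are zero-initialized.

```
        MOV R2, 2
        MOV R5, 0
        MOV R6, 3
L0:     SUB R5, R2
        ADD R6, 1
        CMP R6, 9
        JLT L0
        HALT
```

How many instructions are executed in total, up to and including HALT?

R2=2
R5=0
R6=3
R5=0-2=-2
R6=3+1=4
CMP R6, 9  (cmp 4,9)
JLT L0: taken
R5=(-2)-2=-4
R6=4+1=5
CMP R6, 9  (cmp 5,9)
JLT L0: taken
R5=(-4)-2=-6
R6=5+1=6
CMP R6, 9  (cmp 6,9)
JLT L0: taken
R5=(-6)-2=-8
R6=6+1=7
CMP R6, 9  (cmp 7,9)
JLT L0: taken
R5=(-8)-2=-10
R6=7+1=8
CMP R6, 9  (cmp 8,9)
JLT L0: taken
R5=(-10)-2=-12
R6=8+1=9
CMP R6, 9  (cmp 9,9)
JLT L0: not taken
halt.
Total executed instructions: 28.

28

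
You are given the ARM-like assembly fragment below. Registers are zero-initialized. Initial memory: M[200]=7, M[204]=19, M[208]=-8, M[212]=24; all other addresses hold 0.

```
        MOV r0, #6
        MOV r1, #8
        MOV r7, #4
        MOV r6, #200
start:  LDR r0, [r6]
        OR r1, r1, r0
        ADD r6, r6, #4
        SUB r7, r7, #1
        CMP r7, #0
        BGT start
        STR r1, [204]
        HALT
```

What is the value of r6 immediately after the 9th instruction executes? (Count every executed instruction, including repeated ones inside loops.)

204

r0=6
r1=8
r7=4
r6=200
r0=M[200]=7
r1=8|7=15
r6=200+4=204
r7=4-1=3
CMP r7, #0  (cmp 3,0)
After step 9: r6 = 204.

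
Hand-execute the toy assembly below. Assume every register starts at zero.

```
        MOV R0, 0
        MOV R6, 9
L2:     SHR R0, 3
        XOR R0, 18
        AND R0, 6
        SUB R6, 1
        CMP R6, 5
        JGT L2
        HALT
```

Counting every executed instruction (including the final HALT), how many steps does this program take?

27

MOV R0, 0 → R0=0
MOV R6, 9 → R6=9
SHR R0, 3 → R0=0>>3=0
XOR R0, 18 → R0=0^18=18
AND R0, 6 → R0=18&6=2
SUB R6, 1 → R6=9-1=8
CMP R6, 5  (cmp 8,5)
JGT L2: taken
SHR R0, 3 → R0=2>>3=0
XOR R0, 18 → R0=0^18=18
AND R0, 6 → R0=18&6=2
SUB R6, 1 → R6=8-1=7
CMP R6, 5  (cmp 7,5)
JGT L2: taken
SHR R0, 3 → R0=2>>3=0
XOR R0, 18 → R0=0^18=18
AND R0, 6 → R0=18&6=2
SUB R6, 1 → R6=7-1=6
CMP R6, 5  (cmp 6,5)
JGT L2: taken
SHR R0, 3 → R0=2>>3=0
XOR R0, 18 → R0=0^18=18
AND R0, 6 → R0=18&6=2
SUB R6, 1 → R6=6-1=5
CMP R6, 5  (cmp 5,5)
JGT L2: not taken
halt.
Total executed instructions: 27.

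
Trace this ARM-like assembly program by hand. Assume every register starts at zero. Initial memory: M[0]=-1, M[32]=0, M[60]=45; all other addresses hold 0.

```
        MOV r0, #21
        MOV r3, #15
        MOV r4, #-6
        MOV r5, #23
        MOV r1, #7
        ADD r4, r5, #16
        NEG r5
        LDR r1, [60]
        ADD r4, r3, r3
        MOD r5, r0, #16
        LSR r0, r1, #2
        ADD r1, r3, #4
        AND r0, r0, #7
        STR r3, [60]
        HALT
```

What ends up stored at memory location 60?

MOV r0, #21 → r0=21
MOV r3, #15 → r3=15
MOV r4, #-6 → r4=-6
MOV r5, #23 → r5=23
MOV r1, #7 → r1=7
ADD r4, r5, #16 → r4=23+16=39
NEG r5 → r5=-(23)=-23
LDR r1, [60] → r1=M[60]=45
ADD r4, r3, r3 → r4=15+15=30
MOD r5, r0, #16 → r5=21%16=5
LSR r0, r1, #2 → r0=45>>2=11
ADD r1, r3, #4 → r1=15+4=19
AND r0, r0, #7 → r0=11&7=3
STR r3, [60] → M[60]=15
halt.

15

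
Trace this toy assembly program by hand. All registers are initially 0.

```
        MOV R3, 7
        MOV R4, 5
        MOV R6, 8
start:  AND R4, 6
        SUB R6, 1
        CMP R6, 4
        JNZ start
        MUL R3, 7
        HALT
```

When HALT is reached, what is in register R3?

R3=7
R4=5
R6=8
R4=5&6=4
R6=8-1=7
CMP R6, 4  (cmp 7,4)
JNZ start: taken
R4=4&6=4
R6=7-1=6
CMP R6, 4  (cmp 6,4)
JNZ start: taken
R4=4&6=4
R6=6-1=5
CMP R6, 4  (cmp 5,4)
JNZ start: taken
R4=4&6=4
R6=5-1=4
CMP R6, 4  (cmp 4,4)
JNZ start: not taken
R3=7*7=49
halt.

49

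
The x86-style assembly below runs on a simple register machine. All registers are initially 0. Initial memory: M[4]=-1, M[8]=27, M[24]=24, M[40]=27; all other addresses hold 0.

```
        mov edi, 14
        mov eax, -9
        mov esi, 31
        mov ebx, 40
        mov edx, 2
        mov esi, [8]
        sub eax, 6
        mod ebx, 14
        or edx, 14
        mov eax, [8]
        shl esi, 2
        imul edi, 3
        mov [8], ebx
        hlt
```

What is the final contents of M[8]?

after mov edi, 14: edi=14
after mov eax, -9: eax=-9
after mov esi, 31: esi=31
after mov ebx, 40: ebx=40
after mov edx, 2: edx=2
after mov esi, [8]: esi=M[8]=27
after sub eax, 6: eax=(-9)-6=-15
after mod ebx, 14: ebx=40%14=12
after or edx, 14: edx=2|14=14
after mov eax, [8]: eax=M[8]=27
after shl esi, 2: esi=27<<2=108
after imul edi, 3: edi=14*3=42
mov [8], ebx → M[8]=12
halt.

12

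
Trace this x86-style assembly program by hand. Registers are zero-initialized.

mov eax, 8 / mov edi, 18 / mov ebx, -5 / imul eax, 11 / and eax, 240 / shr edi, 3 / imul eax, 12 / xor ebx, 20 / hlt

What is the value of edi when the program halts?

mov eax, 8 → eax=8
mov edi, 18 → edi=18
mov ebx, -5 → ebx=-5
imul eax, 11 → eax=8*11=88
and eax, 240 → eax=88&240=80
shr edi, 3 → edi=18>>3=2
imul eax, 12 → eax=80*12=960
xor ebx, 20 → ebx=(-5)^20=-17
halt.

2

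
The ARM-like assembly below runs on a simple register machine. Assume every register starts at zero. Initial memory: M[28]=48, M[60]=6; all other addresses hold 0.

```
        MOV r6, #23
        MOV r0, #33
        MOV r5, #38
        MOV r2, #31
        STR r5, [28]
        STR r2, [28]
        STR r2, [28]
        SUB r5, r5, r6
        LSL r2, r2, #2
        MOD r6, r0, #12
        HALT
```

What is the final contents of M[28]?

31

MOV r6, #23 → r6=23
MOV r0, #33 → r0=33
MOV r5, #38 → r5=38
MOV r2, #31 → r2=31
STR r5, [28] → M[28]=38
STR r2, [28] → M[28]=31
STR r2, [28] → M[28]=31
SUB r5, r5, r6 → r5=38-23=15
LSL r2, r2, #2 → r2=31<<2=124
MOD r6, r0, #12 → r6=33%12=9
halt.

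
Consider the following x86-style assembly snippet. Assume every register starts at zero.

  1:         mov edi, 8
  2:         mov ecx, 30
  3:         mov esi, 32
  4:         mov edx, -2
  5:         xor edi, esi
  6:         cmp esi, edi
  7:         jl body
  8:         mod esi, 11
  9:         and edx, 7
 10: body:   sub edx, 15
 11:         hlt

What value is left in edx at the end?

mov edi, 8 → edi=8
mov ecx, 30 → ecx=30
mov esi, 32 → esi=32
mov edx, -2 → edx=-2
xor edi, esi → edi=8^32=40
cmp esi, edi  (cmp 32,40)
jl body: taken
sub edx, 15 → edx=(-2)-15=-17
halt.

-17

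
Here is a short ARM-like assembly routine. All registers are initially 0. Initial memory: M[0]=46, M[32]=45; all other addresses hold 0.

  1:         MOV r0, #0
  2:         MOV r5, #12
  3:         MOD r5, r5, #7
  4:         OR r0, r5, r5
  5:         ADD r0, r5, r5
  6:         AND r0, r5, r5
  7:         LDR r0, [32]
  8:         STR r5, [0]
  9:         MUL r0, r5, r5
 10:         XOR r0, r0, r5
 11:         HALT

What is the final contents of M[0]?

5

r0=0
r5=12
r5=12%7=5
r0=5|5=5
r0=5+5=10
r0=5&5=5
r0=M[32]=45
STR r5, [0] → M[0]=5
r0=5*5=25
r0=25^5=28
halt.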